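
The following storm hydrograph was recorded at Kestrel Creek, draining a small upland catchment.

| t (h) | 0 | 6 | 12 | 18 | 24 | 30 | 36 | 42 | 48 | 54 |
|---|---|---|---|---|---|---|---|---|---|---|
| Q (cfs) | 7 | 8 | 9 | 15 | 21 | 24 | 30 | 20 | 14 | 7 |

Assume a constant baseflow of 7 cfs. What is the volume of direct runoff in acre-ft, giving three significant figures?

Direct-runoff ordinates (Q − Q_b): 0.0, 1.0, 2.0, 8.0, 14.0, 17.0, 23.0, 13.0, 7.0, 0.0 cfs.
ΣQ_DR = 85.00 cfs.
With Δt = 6 h = 21600 s, V = ΣQ_DR · Δt = 85.00 × 21600 = 1.84 × 10^6 ft³ = 42.1 acre-ft.

V ≈ 42.1 acre-ft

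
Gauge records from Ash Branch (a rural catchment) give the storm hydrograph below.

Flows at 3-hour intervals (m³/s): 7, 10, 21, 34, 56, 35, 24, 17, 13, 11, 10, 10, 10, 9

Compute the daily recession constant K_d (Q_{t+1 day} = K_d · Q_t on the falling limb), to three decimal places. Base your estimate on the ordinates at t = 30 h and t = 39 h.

K_d ≈ 0.755

Between t = 30 h and t = 39 h the flow falls from 10 to 9 m³/s over 3×3 h = 9 h.
Per-interval ratio K = (9/10)^(1/3) = 0.9655; K_d = K^(24/3) = 0.755.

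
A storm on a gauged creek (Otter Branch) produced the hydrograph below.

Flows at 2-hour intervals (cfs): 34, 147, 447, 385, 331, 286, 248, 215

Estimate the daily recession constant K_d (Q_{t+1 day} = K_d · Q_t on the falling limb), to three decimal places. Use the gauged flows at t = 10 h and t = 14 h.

K_d ≈ 0.180

Between t = 10 h and t = 14 h the flow falls from 286 to 215 cfs over 2×2 h = 4 h.
Per-interval ratio K = (215/286)^(1/2) = 0.8670; K_d = K^(24/2) = 0.180.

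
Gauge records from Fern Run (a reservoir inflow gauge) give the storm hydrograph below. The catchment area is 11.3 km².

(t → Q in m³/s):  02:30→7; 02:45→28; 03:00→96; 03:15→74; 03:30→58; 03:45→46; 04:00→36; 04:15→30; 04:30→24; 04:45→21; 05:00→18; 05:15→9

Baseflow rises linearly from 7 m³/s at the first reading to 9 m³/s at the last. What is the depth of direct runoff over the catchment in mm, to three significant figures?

Direct runoff: 0.00, 20.82, 88.64, 66.45, 50.27, 38.09, 27.91, 21.73, 15.55, 12.36, 9.18, 0.00 m³/s; ΣQ_DR = 351.0 m³/s.
V = ΣQ_DR · Δt = 351.0 × 900 s = 3.159 × 10^5 m³.
Over A = 11.3 km², depth = V / A = 28.0 mm.

d ≈ 28.0 mm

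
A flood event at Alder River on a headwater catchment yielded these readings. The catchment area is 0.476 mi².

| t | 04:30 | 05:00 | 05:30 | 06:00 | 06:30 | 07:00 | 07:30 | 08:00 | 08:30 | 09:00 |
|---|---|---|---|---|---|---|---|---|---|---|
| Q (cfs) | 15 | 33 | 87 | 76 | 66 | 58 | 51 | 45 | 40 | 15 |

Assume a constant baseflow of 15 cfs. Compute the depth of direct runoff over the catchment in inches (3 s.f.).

Direct runoff: 0.0, 18.0, 72.0, 61.0, 51.0, 43.0, 36.0, 30.0, 25.0, 0.0 cfs; ΣQ_DR = 336.0 cfs.
V = ΣQ_DR · Δt = 336.0 × 1800 s = 6.048 × 10^5 ft³.
Over A = 0.476 mi², depth = V / A = 0.547 in.

d ≈ 0.547 in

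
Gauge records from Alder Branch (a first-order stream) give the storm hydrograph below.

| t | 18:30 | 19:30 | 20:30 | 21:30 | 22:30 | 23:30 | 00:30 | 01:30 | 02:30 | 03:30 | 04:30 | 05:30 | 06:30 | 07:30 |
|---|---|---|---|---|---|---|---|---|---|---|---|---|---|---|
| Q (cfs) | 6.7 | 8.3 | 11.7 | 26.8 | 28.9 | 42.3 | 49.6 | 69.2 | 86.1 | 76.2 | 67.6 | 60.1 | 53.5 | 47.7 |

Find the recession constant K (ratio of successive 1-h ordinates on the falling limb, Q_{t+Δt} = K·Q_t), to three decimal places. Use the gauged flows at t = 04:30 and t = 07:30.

K ≈ 0.890

Using the recession-limb readings at t = 04:30 and t = 07:30: Q falls from 67.6 to 47.7 cfs over 3 intervals.
K = (Q₂/Q₁)^(1/3) = (47.7/67.6)^(1/3) = 0.890.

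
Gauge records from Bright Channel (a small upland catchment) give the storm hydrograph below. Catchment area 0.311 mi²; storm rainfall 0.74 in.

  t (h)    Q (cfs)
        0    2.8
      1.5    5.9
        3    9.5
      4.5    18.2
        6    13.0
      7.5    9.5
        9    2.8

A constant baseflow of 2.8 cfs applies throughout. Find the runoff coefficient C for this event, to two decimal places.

ΣQ_DR = 42.10 cfs; V = ΣQ_DR·Δt = 2.273 × 10^5 ft³.
Runoff depth d = V / A = 0.3147 in.
C = d / P = 0.3147 / 0.74 = 0.43.

C ≈ 0.43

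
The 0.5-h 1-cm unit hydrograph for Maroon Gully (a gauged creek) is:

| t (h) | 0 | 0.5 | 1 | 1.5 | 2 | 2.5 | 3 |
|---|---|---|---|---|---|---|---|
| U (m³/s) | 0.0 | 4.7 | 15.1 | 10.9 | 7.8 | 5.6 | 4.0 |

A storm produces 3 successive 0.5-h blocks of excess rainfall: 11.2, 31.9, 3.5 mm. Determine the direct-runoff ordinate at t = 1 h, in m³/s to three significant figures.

Q ≈ 31.9 m³/s

By discrete convolution, Q_j = Σ (P_i / 10 mm) · U_{j−i}.
At t = 1 h (j=2): Q = (11.2/10)·15.1 + (31.9/10)·4.7 + (3.5/10)·0.0 = 31.9 m³/s.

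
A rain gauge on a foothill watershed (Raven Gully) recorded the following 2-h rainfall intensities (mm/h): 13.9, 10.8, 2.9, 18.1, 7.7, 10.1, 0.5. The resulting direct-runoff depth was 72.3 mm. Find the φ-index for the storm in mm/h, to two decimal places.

φ ≈ 4.89 mm/h

Only the 5 blocks with intensity above φ contribute runoff: 13.9, 10.8, 18.1, 7.7, 10.1 mm/h.
Σ(I−φ)·Δt = d  ⇒  (13.9+10.8+18.1+7.7+10.1 − 5φ)·2 = 72.3
φ = (60.60 − 72.3/2) / 5 = 4.89 mm/h.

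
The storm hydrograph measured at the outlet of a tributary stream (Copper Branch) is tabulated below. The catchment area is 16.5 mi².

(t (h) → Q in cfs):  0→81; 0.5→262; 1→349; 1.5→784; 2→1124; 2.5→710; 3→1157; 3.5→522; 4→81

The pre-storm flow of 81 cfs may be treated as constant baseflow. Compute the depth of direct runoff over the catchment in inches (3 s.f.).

d ≈ 0.204 in

Direct runoff: 0.0, 181.0, 268.0, 703.0, 1043.0, 629.0, 1076.0, 441.0, 0.0 cfs; ΣQ_DR = 4341 cfs.
V = ΣQ_DR · Δt = 4341 × 1800 s = 7.814 × 10^6 ft³.
Over A = 16.5 mi², depth = V / A = 0.204 in.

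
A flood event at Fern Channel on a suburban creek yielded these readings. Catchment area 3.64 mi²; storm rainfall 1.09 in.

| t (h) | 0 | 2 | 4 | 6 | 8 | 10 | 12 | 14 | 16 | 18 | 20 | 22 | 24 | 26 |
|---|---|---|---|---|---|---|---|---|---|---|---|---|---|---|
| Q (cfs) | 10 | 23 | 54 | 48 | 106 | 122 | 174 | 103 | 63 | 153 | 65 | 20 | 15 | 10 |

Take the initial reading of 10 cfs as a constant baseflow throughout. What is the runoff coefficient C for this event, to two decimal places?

ΣQ_DR = 826.0 cfs; V = ΣQ_DR·Δt = 5.947 × 10^6 ft³.
Runoff depth d = V / A = 0.7033 in.
C = d / P = 0.7033 / 1.09 = 0.65.

C ≈ 0.65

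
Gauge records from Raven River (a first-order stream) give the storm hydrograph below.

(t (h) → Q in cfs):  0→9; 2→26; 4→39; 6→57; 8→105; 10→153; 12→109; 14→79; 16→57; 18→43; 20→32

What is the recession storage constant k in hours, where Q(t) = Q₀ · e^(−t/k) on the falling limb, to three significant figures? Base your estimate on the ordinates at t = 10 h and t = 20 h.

k ≈ 6.39 h

On the falling limb, Q drops from 153 to 32 cfs between t = 10 h and t = 20 h (Δt = 10 h).
k = −Δt / ln(Q₂/Q₁) = −10 / ln(32/153) = 6.39 h.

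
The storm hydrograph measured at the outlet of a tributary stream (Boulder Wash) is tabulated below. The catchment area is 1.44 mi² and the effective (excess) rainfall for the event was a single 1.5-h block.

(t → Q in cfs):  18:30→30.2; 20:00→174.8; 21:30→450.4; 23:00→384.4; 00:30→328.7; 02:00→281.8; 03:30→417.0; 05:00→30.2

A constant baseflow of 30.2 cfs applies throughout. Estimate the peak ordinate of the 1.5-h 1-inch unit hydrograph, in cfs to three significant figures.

Direct runoff: 0.0, 144.6, 420.2, 354.2, 298.5, 251.6, 386.8, 0.0 cfs; ΣQ_DR = 1856 cfs, peak = 420.2 cfs.
Runoff depth d = ΣQ_DR·Δt / A = 1856 × 5400 / (1.44 mi²) = 2.996 in.
The 1-inch UH is the DRH scaled by (1 in)/d, so U_p = 420.2 × 1/2.996 = 140 cfs.

U_p ≈ 140 cfs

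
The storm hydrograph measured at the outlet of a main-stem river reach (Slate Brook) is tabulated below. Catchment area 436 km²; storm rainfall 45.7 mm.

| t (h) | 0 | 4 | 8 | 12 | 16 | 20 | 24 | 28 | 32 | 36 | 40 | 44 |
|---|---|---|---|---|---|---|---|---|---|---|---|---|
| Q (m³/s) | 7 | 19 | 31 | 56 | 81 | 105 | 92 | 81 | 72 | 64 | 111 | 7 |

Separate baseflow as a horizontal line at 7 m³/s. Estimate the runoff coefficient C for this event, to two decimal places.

C ≈ 0.46

ΣQ_DR = 642.0 m³/s; V = ΣQ_DR·Δt = 9.245 × 10^6 m³.
Runoff depth d = V / A = 21.20 mm.
C = d / P = 21.20 / 45.7 = 0.46.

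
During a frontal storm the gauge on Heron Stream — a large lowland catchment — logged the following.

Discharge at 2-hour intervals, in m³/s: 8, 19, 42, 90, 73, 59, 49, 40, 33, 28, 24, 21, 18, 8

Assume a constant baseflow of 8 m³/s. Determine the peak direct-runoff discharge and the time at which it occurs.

Q_p = 82.0 m³/s at t = 6 h

Subtracting baseflow gives direct-runoff ordinates: 0.0, 11.0, 34.0, 82.0, 65.0, 51.0, 41.0, 32.0, 25.0, 20.0, 16.0, 13.0, 10.0, 0.0 m³/s.
The maximum is 82.0 m³/s, occurring at the reading for t = 6 h.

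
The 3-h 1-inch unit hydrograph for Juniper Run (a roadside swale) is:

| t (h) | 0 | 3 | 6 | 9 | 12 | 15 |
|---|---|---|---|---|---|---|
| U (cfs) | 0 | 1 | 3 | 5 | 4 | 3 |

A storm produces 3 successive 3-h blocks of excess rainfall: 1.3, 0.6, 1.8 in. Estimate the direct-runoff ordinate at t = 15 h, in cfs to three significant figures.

By discrete convolution, Q_j = Σ (P_i / 1 in) · U_{j−i}.
At t = 15 h (j=5): Q = (1.3/1)·3 + (0.6/1)·4 + (1.8/1)·5 = 15.3 cfs.

Q ≈ 15.3 cfs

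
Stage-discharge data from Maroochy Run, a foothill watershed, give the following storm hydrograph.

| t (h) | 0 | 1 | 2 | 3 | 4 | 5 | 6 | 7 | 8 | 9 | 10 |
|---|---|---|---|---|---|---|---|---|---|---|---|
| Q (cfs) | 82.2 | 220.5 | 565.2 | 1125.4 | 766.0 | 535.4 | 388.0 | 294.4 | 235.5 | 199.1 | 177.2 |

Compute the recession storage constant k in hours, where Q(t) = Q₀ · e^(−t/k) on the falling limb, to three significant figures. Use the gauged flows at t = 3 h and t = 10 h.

k ≈ 3.79 h

On the falling limb, Q drops from 1125.4 to 177.2 cfs between t = 3 h and t = 10 h (Δt = 7 h).
k = −Δt / ln(Q₂/Q₁) = −7 / ln(177.2/1125.4) = 3.79 h.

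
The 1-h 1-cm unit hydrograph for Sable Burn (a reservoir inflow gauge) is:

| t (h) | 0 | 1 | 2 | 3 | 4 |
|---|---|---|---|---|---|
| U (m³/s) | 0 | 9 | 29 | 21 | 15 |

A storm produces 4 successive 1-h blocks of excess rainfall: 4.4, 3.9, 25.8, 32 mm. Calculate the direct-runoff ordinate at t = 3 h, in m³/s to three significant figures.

By discrete convolution, Q_j = Σ (P_i / 10 mm) · U_{j−i}.
At t = 3 h (j=3): Q = (4.4/10)·21 + (3.9/10)·29 + (25.8/10)·9 + (32/10)·0 = 43.8 m³/s.

Q ≈ 43.8 m³/s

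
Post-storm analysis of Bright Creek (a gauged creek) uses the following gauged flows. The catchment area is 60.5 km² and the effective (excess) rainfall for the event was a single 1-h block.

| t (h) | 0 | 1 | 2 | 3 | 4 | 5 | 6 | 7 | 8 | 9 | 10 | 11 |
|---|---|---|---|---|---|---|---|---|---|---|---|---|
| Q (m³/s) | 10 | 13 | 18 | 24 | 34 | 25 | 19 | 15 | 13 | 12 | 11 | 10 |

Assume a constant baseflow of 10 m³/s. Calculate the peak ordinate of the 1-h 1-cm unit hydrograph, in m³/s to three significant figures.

U_p ≈ 48.0 m³/s

Direct runoff: 0.0, 3.0, 8.0, 14.0, 24.0, 15.0, 9.0, 5.0, 3.0, 2.0, 1.0, 0.0 m³/s; ΣQ_DR = 84.00 m³/s, peak = 24.0 m³/s.
Runoff depth d = ΣQ_DR·Δt / A = 84.00 × 3600 / (60.5 km²) = 4.998 mm.
The 1-cm UH is the DRH scaled by (10 mm)/d, so U_p = 24.0 × 10/4.998 = 48.0 m³/s.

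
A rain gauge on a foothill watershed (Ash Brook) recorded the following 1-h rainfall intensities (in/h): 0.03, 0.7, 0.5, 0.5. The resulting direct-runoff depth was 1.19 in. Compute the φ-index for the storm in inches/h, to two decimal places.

Only the 3 blocks with intensity above φ contribute runoff: 0.7, 0.5, 0.5 in/h.
Σ(I−φ)·Δt = d  ⇒  (0.7+0.5+0.5 − 3φ)·1 = 1.19
φ = (1.700 − 1.19/1) / 3 = 0.17 in/h.

φ ≈ 0.17 in/h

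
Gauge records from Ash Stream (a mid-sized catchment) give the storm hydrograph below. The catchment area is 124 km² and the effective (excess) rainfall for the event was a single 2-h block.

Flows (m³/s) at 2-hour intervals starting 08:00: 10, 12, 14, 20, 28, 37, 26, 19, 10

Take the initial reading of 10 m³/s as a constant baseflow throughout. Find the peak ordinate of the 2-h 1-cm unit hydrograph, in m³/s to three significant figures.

Direct runoff: 0.0, 2.0, 4.0, 10.0, 18.0, 27.0, 16.0, 9.0, 0.0 m³/s; ΣQ_DR = 86.00 m³/s, peak = 27.0 m³/s.
Runoff depth d = ΣQ_DR·Δt / A = 86.00 × 7200 / (124 km²) = 4.994 mm.
The 1-cm UH is the DRH scaled by (10 mm)/d, so U_p = 27.0 × 10/4.994 = 54.1 m³/s.

U_p ≈ 54.1 m³/s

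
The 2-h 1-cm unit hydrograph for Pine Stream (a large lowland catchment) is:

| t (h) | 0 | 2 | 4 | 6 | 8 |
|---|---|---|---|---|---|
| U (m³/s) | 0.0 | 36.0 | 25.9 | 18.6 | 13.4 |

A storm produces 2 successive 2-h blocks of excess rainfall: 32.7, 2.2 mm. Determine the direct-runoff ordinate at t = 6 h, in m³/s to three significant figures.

Q ≈ 66.5 m³/s

By discrete convolution, Q_j = Σ (P_i / 10 mm) · U_{j−i}.
At t = 6 h (j=3): Q = (32.7/10)·18.6 + (2.2/10)·25.9 = 66.5 m³/s.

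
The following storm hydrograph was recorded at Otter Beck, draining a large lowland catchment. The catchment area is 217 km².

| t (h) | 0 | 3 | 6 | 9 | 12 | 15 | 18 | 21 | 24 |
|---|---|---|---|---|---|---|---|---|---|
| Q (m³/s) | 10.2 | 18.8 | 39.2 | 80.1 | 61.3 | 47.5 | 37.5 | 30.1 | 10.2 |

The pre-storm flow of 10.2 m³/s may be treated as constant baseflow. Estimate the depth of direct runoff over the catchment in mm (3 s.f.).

d ≈ 12.1 mm

Direct runoff: 0.0, 8.6, 29.0, 69.9, 51.1, 37.3, 27.3, 19.9, 0.0 m³/s; ΣQ_DR = 243.1 m³/s.
V = ΣQ_DR · Δt = 243.1 × 10800 s = 2.625 × 10^6 m³.
Over A = 217 km², depth = V / A = 12.1 mm.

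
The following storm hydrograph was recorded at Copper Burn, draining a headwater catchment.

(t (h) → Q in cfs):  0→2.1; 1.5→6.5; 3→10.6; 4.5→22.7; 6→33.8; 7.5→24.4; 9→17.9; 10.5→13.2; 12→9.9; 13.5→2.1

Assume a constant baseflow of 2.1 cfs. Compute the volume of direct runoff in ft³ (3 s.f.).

V ≈ 6.60 × 10^5 ft³

Direct-runoff ordinates (Q − Q_b): 0.0, 4.4, 8.5, 20.6, 31.7, 22.3, 15.8, 11.1, 7.8, 0.0 cfs.
ΣQ_DR = 122.2 cfs.
With Δt = 1.5 h = 5400 s, V = ΣQ_DR · Δt = 122.2 × 5400 = 6.60 × 10^5 ft³.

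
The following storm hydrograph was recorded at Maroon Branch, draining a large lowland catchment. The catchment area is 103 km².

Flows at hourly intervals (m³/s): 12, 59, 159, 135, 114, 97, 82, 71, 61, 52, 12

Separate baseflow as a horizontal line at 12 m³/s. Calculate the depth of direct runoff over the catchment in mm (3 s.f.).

Direct runoff: 0.0, 47.0, 147.0, 123.0, 102.0, 85.0, 70.0, 59.0, 49.0, 40.0, 0.0 m³/s; ΣQ_DR = 722.0 m³/s.
V = ΣQ_DR · Δt = 722.0 × 3600 s = 2.599 × 10^6 m³.
Over A = 103 km², depth = V / A = 25.2 mm.

d ≈ 25.2 mm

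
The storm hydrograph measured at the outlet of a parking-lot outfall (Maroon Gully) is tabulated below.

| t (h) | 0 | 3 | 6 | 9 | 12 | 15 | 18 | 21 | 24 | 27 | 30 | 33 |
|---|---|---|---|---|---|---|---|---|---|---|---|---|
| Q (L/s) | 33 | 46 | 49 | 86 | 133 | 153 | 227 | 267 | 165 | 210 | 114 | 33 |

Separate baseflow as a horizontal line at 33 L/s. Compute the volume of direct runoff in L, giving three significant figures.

Direct-runoff ordinates (Q − Q_b): 0.0, 13.0, 16.0, 53.0, 100.0, 120.0, 194.0, 234.0, 132.0, 177.0, 81.0, 0.0 L/s.
ΣQ_DR = 1120 L/s.
With Δt = 3 h = 10800 s, V = ΣQ_DR · Δt = 1120 × 10800 = 1.21 × 10^7 L.

V ≈ 1.21 × 10^7 L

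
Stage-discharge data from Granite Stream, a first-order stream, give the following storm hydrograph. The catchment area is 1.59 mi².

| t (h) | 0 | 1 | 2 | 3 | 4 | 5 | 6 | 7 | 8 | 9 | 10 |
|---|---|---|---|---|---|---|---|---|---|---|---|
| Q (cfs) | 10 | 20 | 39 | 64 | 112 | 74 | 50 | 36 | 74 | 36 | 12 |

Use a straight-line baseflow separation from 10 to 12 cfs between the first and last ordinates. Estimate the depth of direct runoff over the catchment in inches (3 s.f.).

d ≈ 0.396 in

Direct runoff: 0.00, 9.80, 28.60, 53.40, 101.20, 63.00, 38.80, 24.60, 62.40, 24.20, 0.00 cfs; ΣQ_DR = 406.0 cfs.
V = ΣQ_DR · Δt = 406.0 × 3600 s = 1.462 × 10^6 ft³.
Over A = 1.59 mi², depth = V / A = 0.396 in.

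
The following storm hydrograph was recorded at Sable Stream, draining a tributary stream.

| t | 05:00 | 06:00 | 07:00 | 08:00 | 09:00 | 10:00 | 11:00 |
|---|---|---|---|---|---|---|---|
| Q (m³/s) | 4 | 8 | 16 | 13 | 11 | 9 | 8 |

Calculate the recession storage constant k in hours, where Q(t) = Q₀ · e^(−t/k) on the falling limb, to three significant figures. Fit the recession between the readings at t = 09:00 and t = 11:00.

k ≈ 6.28 h

On the falling limb, Q drops from 11 to 8 m³/s between t = 09:00 and t = 11:00 (Δt = 2 h).
k = −Δt / ln(Q₂/Q₁) = −2 / ln(8/11) = 6.28 h.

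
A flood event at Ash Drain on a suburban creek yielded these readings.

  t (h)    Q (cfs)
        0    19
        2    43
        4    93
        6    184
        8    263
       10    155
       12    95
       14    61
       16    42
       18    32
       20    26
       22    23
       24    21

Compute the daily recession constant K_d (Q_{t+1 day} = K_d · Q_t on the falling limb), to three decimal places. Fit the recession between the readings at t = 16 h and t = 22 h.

K_d ≈ 0.090

Between t = 16 h and t = 22 h the flow falls from 42 to 23 cfs over 3×2 h = 6 h.
Per-interval ratio K = (23/42)^(1/3) = 0.8181; K_d = K^(24/2) = 0.090.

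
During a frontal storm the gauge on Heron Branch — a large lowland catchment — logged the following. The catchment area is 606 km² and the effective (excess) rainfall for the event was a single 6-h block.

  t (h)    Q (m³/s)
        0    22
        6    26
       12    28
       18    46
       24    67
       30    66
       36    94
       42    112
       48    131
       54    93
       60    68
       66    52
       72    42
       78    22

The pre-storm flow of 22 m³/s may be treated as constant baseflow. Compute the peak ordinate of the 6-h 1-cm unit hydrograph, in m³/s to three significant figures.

Direct runoff: 0.0, 4.0, 6.0, 24.0, 45.0, 44.0, 72.0, 90.0, 109.0, 71.0, 46.0, 30.0, 20.0, 0.0 m³/s; ΣQ_DR = 561.0 m³/s, peak = 109.0 m³/s.
Runoff depth d = ΣQ_DR·Δt / A = 561.0 × 21600 / (606 km²) = 20.00 mm.
The 1-cm UH is the DRH scaled by (10 mm)/d, so U_p = 109.0 × 10/20.00 = 54.5 m³/s.

U_p ≈ 54.5 m³/s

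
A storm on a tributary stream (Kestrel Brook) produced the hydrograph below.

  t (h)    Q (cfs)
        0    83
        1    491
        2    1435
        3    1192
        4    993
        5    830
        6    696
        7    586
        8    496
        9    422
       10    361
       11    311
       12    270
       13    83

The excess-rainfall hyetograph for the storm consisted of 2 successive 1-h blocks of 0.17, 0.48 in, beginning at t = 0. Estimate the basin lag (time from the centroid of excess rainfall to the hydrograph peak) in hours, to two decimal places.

t_L ≈ 0.76 h

Centroid of excess rainfall: t_c = Σ P_i·t̄_i / ΣP_i = 1.2385 h (block centres at 0.5, 1.5 h).
Hydrograph peak occurs at t = 2 h, so basin lag t_L = 2 − 1.2385 = 0.76 h.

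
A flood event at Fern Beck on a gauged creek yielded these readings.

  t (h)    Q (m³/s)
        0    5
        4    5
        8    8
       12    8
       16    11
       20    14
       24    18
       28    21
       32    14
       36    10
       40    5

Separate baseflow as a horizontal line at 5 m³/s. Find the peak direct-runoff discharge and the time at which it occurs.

Q_p = 16.0 m³/s at t = 28 h

Subtracting baseflow gives direct-runoff ordinates: 0.0, 0.0, 3.0, 3.0, 6.0, 9.0, 13.0, 16.0, 9.0, 5.0, 0.0 m³/s.
The maximum is 16.0 m³/s, occurring at the reading for t = 28 h.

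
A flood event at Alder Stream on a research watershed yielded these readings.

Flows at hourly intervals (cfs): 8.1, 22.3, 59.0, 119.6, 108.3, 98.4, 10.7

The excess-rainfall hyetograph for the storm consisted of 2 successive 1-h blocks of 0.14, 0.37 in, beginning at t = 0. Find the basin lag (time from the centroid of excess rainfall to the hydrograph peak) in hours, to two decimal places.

Centroid of excess rainfall: t_c = Σ P_i·t̄_i / ΣP_i = 1.2255 h (block centres at 0.5, 1.5 h).
Hydrograph peak occurs at t = 3 h, so basin lag t_L = 3 − 1.2255 = 1.77 h.

t_L ≈ 1.77 h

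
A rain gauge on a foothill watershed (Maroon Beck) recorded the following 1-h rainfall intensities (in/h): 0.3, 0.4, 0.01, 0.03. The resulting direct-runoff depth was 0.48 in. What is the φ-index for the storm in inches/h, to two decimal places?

Only the 2 blocks with intensity above φ contribute runoff: 0.3, 0.4 in/h.
Σ(I−φ)·Δt = d  ⇒  (0.3+0.4 − 2φ)·1 = 0.48
φ = (0.7000 − 0.48/1) / 2 = 0.11 in/h.

φ ≈ 0.11 in/h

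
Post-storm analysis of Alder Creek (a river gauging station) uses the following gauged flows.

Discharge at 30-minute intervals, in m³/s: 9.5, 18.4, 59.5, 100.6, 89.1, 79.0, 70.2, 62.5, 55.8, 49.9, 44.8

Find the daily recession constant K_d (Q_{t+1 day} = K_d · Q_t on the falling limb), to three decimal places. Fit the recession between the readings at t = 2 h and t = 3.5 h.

Between t = 2 h and t = 3.5 h the flow falls from 89.1 to 62.5 m³/s over 3×0.5 h = 1.5 h.
Per-interval ratio K = (62.5/89.1)^(1/3) = 0.8885; K_d = K^(24/0.5) = 0.003.

K_d ≈ 0.003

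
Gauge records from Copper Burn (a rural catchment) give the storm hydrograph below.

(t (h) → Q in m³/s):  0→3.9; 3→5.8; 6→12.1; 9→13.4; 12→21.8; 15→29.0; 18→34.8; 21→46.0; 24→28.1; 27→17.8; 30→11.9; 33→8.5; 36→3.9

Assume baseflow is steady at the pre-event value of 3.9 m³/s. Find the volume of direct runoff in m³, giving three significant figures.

V ≈ 2.01 × 10^6 m³

Direct-runoff ordinates (Q − Q_b): 0.0, 1.9, 8.2, 9.5, 17.9, 25.1, 30.9, 42.1, 24.2, 13.9, 8.0, 4.6, 0.0 m³/s.
ΣQ_DR = 186.3 m³/s.
With Δt = 3 h = 10800 s, V = ΣQ_DR · Δt = 186.3 × 10800 = 2.01 × 10^6 m³.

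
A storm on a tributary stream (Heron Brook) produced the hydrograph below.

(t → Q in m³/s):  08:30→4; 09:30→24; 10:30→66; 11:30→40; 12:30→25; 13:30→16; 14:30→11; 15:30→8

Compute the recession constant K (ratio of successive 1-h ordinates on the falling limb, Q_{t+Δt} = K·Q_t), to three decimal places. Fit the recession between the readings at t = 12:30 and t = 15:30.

K ≈ 0.684

Using the recession-limb readings at t = 12:30 and t = 15:30: Q falls from 25 to 8 m³/s over 3 intervals.
K = (Q₂/Q₁)^(1/3) = (8/25)^(1/3) = 0.684.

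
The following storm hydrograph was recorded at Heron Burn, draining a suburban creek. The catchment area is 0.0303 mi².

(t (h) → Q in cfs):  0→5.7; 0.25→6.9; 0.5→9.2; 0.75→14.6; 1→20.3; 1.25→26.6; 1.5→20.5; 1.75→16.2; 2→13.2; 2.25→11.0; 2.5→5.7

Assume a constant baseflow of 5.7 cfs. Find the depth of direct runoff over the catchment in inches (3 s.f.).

d ≈ 1.11 in

Direct runoff: 0.0, 1.2, 3.5, 8.9, 14.6, 20.9, 14.8, 10.5, 7.5, 5.3, 0.0 cfs; ΣQ_DR = 87.20 cfs.
V = ΣQ_DR · Δt = 87.20 × 900 s = 78480 ft³.
Over A = 0.0303 mi², depth = V / A = 1.11 in.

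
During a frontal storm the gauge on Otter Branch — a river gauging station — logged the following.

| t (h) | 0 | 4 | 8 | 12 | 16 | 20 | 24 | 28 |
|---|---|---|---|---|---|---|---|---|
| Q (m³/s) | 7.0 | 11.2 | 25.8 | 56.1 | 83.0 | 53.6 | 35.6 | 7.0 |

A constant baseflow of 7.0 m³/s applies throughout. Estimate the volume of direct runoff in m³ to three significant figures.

V ≈ 3.22 × 10^6 m³

Direct-runoff ordinates (Q − Q_b): 0.0, 4.2, 18.8, 49.1, 76.0, 46.6, 28.6, 0.0 m³/s.
ΣQ_DR = 223.3 m³/s.
With Δt = 4 h = 14400 s, V = ΣQ_DR · Δt = 223.3 × 14400 = 3.22 × 10^6 m³.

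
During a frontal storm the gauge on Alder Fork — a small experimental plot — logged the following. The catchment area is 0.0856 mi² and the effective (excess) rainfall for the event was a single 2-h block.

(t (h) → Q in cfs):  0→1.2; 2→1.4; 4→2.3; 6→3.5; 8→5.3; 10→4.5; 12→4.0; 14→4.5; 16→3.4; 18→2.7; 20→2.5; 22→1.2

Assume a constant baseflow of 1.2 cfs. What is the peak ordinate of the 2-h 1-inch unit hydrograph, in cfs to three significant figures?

U_p ≈ 5.12 cfs

Direct runoff: 0.0, 0.2, 1.1, 2.3, 4.1, 3.3, 2.8, 3.3, 2.2, 1.5, 1.3, 0.0 cfs; ΣQ_DR = 22.10 cfs, peak = 4.1 cfs.
Runoff depth d = ΣQ_DR·Δt / A = 22.10 × 7200 / (0.0856 mi²) = 0.8001 in.
The 1-inch UH is the DRH scaled by (1 in)/d, so U_p = 4.1 × 1/0.8001 = 5.12 cfs.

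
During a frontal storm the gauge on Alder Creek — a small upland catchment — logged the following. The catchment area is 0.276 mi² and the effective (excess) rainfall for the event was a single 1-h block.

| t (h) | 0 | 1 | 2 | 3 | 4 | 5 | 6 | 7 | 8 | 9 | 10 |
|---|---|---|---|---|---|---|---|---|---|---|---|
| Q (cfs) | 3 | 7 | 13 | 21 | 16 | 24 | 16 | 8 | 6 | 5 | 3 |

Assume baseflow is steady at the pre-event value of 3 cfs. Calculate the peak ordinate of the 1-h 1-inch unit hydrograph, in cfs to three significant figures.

Direct runoff: 0.0, 4.0, 10.0, 18.0, 13.0, 21.0, 13.0, 5.0, 3.0, 2.0, 0.0 cfs; ΣQ_DR = 89.00 cfs, peak = 21.0 cfs.
Runoff depth d = ΣQ_DR·Δt / A = 89.00 × 3600 / (0.276 mi²) = 0.4997 in.
The 1-inch UH is the DRH scaled by (1 in)/d, so U_p = 21.0 × 1/0.4997 = 42.0 cfs.

U_p ≈ 42.0 cfs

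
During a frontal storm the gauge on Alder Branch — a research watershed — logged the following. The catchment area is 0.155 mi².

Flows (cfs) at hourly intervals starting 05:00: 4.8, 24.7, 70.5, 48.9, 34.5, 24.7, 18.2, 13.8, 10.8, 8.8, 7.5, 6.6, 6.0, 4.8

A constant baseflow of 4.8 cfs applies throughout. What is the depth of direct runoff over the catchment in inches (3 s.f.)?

Direct runoff: 0.0, 19.9, 65.7, 44.1, 29.7, 19.9, 13.4, 9.0, 6.0, 4.0, 2.7, 1.8, 1.2, 0.0 cfs; ΣQ_DR = 217.4 cfs.
V = ΣQ_DR · Δt = 217.4 × 3600 s = 7.826 × 10^5 ft³.
Over A = 0.155 mi², depth = V / A = 2.17 in.

d ≈ 2.17 in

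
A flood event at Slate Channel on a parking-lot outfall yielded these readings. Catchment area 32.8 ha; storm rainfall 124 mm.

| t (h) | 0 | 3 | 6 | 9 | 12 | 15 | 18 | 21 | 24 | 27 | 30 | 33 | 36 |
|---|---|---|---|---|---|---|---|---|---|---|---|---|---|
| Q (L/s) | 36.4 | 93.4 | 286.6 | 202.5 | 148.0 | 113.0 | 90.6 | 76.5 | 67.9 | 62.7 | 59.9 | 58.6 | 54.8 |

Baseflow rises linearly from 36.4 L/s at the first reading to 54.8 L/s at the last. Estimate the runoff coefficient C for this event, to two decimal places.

ΣQ_DR = 758.1 L/s; V = ΣQ_DR·Δt = 8.187 × 10^6 L.
Runoff depth d = V / A = 24.96 mm.
C = d / P = 24.96 / 124 = 0.20.

C ≈ 0.20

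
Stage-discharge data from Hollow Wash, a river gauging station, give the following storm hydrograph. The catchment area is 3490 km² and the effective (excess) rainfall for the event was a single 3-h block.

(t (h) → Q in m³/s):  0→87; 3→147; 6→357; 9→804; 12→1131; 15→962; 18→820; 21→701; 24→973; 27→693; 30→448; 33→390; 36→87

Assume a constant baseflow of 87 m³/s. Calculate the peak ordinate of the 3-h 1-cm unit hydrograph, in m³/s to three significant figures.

Direct runoff: 0.0, 60.0, 270.0, 717.0, 1044.0, 875.0, 733.0, 614.0, 886.0, 606.0, 361.0, 303.0, 0.0 m³/s; ΣQ_DR = 6469 m³/s, peak = 1044.0 m³/s.
Runoff depth d = ΣQ_DR·Δt / A = 6469 × 10800 / (3490 km²) = 20.02 mm.
The 1-cm UH is the DRH scaled by (10 mm)/d, so U_p = 1044.0 × 10/20.02 = 522 m³/s.

U_p ≈ 522 m³/s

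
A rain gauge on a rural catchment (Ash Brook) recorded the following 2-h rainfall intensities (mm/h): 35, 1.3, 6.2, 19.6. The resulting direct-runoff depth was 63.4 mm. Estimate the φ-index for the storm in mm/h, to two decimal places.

Only the 2 blocks with intensity above φ contribute runoff: 35, 19.6 mm/h.
Σ(I−φ)·Δt = d  ⇒  (35+19.6 − 2φ)·2 = 63.4
φ = (54.60 − 63.4/2) / 2 = 11.45 mm/h.

φ ≈ 11.45 mm/h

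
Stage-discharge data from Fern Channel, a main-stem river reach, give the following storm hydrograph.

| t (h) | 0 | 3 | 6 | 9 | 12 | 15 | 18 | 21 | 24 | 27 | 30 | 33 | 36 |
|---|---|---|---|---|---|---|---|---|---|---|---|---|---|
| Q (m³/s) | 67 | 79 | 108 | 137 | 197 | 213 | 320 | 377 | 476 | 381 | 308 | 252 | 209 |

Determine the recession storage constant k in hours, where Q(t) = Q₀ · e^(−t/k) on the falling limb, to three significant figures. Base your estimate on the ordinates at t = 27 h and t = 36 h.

k ≈ 15.0 h

On the falling limb, Q drops from 381 to 209 m³/s between t = 27 h and t = 36 h (Δt = 9 h).
k = −Δt / ln(Q₂/Q₁) = −9 / ln(209/381) = 15.0 h.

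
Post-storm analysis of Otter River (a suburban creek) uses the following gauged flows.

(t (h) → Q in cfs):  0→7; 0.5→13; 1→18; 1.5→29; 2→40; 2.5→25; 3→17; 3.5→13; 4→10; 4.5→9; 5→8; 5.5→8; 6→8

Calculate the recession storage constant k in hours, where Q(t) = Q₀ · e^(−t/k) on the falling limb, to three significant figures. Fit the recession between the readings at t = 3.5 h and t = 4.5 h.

k ≈ 2.72 h

On the falling limb, Q drops from 13 to 9 cfs between t = 3.5 h and t = 4.5 h (Δt = 1 h).
k = −Δt / ln(Q₂/Q₁) = −1 / ln(9/13) = 2.72 h.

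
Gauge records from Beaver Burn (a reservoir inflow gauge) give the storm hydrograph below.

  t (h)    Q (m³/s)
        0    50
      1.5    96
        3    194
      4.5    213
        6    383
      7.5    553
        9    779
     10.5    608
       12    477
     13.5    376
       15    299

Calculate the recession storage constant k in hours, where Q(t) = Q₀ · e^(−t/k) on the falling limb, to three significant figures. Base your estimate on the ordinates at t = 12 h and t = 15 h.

k ≈ 6.42 h

On the falling limb, Q drops from 477 to 299 m³/s between t = 12 h and t = 15 h (Δt = 3 h).
k = −Δt / ln(Q₂/Q₁) = −3 / ln(299/477) = 6.42 h.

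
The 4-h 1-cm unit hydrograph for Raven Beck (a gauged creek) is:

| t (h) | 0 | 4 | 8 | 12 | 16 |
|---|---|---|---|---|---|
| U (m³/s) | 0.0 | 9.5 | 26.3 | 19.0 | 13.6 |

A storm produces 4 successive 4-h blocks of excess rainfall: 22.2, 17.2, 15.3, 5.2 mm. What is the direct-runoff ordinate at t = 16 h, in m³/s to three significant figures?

Q ≈ 108 m³/s

By discrete convolution, Q_j = Σ (P_i / 10 mm) · U_{j−i}.
At t = 16 h (j=4): Q = (22.2/10)·13.6 + (17.2/10)·19.0 + (15.3/10)·26.3 + (5.2/10)·9.5 = 108 m³/s.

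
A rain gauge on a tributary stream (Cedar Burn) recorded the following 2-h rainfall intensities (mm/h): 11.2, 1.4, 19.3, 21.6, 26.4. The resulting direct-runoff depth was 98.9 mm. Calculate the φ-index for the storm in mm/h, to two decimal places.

Only the 4 blocks with intensity above φ contribute runoff: 11.2, 19.3, 21.6, 26.4 mm/h.
Σ(I−φ)·Δt = d  ⇒  (11.2+19.3+21.6+26.4 − 4φ)·2 = 98.9
φ = (78.50 − 98.9/2) / 4 = 7.26 mm/h.

φ ≈ 7.26 mm/h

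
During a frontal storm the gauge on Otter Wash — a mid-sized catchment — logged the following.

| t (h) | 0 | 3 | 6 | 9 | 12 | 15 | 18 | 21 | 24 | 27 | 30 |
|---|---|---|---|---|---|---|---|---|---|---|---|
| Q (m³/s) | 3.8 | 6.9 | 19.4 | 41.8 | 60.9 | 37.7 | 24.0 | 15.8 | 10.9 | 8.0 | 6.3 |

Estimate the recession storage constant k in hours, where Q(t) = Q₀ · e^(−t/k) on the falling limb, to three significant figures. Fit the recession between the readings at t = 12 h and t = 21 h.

k ≈ 6.67 h

On the falling limb, Q drops from 60.9 to 15.8 m³/s between t = 12 h and t = 21 h (Δt = 9 h).
k = −Δt / ln(Q₂/Q₁) = −9 / ln(15.8/60.9) = 6.67 h.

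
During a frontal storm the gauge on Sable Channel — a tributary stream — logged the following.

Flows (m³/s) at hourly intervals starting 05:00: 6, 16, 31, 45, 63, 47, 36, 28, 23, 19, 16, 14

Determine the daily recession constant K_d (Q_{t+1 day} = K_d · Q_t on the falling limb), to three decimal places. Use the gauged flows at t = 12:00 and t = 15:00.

Between t = 12:00 and t = 15:00 the flow falls from 28 to 16 m³/s over 3×1 h = 3 h.
Per-interval ratio K = (16/28)^(1/3) = 0.8298; K_d = K^(24/1) = 0.011.

K_d ≈ 0.011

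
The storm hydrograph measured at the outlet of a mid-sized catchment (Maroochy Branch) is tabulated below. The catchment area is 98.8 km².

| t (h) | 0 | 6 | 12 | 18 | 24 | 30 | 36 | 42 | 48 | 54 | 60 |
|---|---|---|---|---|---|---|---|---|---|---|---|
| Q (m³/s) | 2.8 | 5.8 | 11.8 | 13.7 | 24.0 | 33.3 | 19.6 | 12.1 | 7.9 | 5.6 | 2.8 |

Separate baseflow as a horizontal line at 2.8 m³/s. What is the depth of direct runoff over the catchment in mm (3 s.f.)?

Direct runoff: 0.0, 3.0, 9.0, 10.9, 21.2, 30.5, 16.8, 9.3, 5.1, 2.8, 0.0 m³/s; ΣQ_DR = 108.6 m³/s.
V = ΣQ_DR · Δt = 108.6 × 21600 s = 2.346 × 10^6 m³.
Over A = 98.8 km², depth = V / A = 23.7 mm.

d ≈ 23.7 mm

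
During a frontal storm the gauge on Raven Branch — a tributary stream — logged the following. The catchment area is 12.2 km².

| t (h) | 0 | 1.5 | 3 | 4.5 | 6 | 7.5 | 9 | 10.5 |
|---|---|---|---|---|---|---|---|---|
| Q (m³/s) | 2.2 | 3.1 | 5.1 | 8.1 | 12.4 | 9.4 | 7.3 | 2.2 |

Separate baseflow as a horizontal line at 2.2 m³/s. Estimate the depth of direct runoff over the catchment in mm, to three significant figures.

Direct runoff: 0.0, 0.9, 2.9, 5.9, 10.2, 7.2, 5.1, 0.0 m³/s; ΣQ_DR = 32.20 m³/s.
V = ΣQ_DR · Δt = 32.20 × 5400 s = 1.739 × 10^5 m³.
Over A = 12.2 km², depth = V / A = 14.3 mm.

d ≈ 14.3 mm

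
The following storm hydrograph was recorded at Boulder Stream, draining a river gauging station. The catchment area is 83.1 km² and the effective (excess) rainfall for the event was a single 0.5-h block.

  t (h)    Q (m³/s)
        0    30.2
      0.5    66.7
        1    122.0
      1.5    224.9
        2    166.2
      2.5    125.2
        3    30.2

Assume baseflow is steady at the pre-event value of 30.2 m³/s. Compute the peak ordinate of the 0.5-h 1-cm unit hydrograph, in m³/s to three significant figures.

Direct runoff: 0.0, 36.5, 91.8, 194.7, 136.0, 95.0, 0.0 m³/s; ΣQ_DR = 554.0 m³/s, peak = 194.7 m³/s.
Runoff depth d = ΣQ_DR·Δt / A = 554.0 × 1800 / (83.1 km²) = 12.00 mm.
The 1-cm UH is the DRH scaled by (10 mm)/d, so U_p = 194.7 × 10/12.00 = 162 m³/s.

U_p ≈ 162 m³/s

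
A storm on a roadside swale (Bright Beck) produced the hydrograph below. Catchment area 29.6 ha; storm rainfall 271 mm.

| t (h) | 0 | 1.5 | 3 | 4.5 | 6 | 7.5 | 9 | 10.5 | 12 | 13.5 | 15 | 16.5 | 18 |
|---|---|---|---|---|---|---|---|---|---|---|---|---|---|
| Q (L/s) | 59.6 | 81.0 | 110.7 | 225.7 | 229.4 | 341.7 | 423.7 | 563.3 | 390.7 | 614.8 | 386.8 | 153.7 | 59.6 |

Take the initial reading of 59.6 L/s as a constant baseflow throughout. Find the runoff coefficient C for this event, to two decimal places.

C ≈ 0.19

ΣQ_DR = 2866 L/s; V = ΣQ_DR·Δt = 1.548 × 10^7 L.
Runoff depth d = V / A = 52.28 mm.
C = d / P = 52.28 / 271 = 0.19.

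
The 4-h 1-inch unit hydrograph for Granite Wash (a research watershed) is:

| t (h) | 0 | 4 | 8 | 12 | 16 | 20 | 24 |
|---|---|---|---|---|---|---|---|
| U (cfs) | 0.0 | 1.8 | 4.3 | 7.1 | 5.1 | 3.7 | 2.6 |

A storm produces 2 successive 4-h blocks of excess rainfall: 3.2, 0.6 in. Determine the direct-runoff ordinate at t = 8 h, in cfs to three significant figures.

Q ≈ 14.8 cfs

By discrete convolution, Q_j = Σ (P_i / 1 in) · U_{j−i}.
At t = 8 h (j=2): Q = (3.2/1)·4.3 + (0.6/1)·1.8 = 14.8 cfs.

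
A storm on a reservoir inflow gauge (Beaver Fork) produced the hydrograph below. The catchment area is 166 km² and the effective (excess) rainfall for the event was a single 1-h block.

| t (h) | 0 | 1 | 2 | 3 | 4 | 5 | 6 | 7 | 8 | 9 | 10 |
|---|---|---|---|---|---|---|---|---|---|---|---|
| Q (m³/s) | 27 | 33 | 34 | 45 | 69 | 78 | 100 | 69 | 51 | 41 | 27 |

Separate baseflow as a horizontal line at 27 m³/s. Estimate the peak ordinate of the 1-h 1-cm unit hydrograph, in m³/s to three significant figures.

U_p ≈ 122 m³/s

Direct runoff: 0.0, 6.0, 7.0, 18.0, 42.0, 51.0, 73.0, 42.0, 24.0, 14.0, 0.0 m³/s; ΣQ_DR = 277.0 m³/s, peak = 73.0 m³/s.
Runoff depth d = ΣQ_DR·Δt / A = 277.0 × 3600 / (166 km²) = 6.007 mm.
The 1-cm UH is the DRH scaled by (10 mm)/d, so U_p = 73.0 × 10/6.007 = 122 m³/s.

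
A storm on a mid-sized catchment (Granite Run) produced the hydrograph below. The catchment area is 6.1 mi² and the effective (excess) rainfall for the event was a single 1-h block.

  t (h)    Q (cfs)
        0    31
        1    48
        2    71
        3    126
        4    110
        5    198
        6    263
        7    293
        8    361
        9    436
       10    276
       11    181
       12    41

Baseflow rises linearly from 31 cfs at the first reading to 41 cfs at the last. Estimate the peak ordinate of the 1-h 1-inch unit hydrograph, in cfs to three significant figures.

Direct runoff: 0.00, 16.17, 38.33, 92.50, 75.67, 162.83, 227.00, 256.17, 323.33, 397.50, 236.67, 140.83, 0.00 cfs; ΣQ_DR = 1967 cfs, peak = 397.50 cfs.
Runoff depth d = ΣQ_DR·Δt / A = 1967 × 3600 / (6.1 mi²) = 0.4997 in.
The 1-inch UH is the DRH scaled by (1 in)/d, so U_p = 397.50 × 1/0.4997 = 796 cfs.

U_p ≈ 796 cfs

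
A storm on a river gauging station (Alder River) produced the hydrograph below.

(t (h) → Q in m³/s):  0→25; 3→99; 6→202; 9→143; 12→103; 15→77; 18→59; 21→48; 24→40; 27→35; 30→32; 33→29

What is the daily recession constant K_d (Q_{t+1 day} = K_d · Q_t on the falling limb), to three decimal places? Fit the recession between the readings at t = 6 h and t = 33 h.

K_d ≈ 0.178

Between t = 6 h and t = 33 h the flow falls from 202 to 29 m³/s over 9×3 h = 27 h.
Per-interval ratio K = (29/202)^(1/9) = 0.8060; K_d = K^(24/3) = 0.178.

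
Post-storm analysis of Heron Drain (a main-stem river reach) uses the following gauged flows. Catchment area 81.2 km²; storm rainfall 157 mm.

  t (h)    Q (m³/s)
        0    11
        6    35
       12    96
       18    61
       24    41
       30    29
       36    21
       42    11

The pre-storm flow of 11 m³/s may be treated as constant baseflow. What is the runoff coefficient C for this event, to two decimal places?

ΣQ_DR = 217.0 m³/s; V = ΣQ_DR·Δt = 4.687 × 10^6 m³.
Runoff depth d = V / A = 57.72 mm.
C = d / P = 57.72 / 157 = 0.37.

C ≈ 0.37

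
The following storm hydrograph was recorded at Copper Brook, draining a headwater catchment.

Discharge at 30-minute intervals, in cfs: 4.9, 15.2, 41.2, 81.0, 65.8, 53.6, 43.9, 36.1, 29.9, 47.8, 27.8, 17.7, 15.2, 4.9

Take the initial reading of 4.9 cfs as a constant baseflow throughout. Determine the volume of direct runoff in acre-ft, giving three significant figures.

Direct-runoff ordinates (Q − Q_b): 0.0, 10.3, 36.3, 76.1, 60.9, 48.7, 39.0, 31.2, 25.0, 42.9, 22.9, 12.8, 10.3, 0.0 cfs.
ΣQ_DR = 416.4 cfs.
With Δt = 0.5 h = 1800 s, V = ΣQ_DR · Δt = 416.4 × 1800 = 7.50 × 10^5 ft³ = 17.2 acre-ft.

V ≈ 17.2 acre-ft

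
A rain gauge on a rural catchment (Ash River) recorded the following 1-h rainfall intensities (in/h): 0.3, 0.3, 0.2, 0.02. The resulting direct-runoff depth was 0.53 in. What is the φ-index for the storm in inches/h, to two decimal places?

φ ≈ 0.09 in/h

Only the 3 blocks with intensity above φ contribute runoff: 0.3, 0.3, 0.2 in/h.
Σ(I−φ)·Δt = d  ⇒  (0.3+0.3+0.2 − 3φ)·1 = 0.53
φ = (0.8000 − 0.53/1) / 3 = 0.09 in/h.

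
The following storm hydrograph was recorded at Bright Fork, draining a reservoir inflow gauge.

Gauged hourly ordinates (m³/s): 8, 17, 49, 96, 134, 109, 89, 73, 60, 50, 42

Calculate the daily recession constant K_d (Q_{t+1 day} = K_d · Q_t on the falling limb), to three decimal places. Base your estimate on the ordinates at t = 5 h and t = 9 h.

Between t = 5 h and t = 9 h the flow falls from 109 to 50 m³/s over 4×1 h = 4 h.
Per-interval ratio K = (50/109)^(1/4) = 0.8230; K_d = K^(24/1) = 0.009.

K_d ≈ 0.009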